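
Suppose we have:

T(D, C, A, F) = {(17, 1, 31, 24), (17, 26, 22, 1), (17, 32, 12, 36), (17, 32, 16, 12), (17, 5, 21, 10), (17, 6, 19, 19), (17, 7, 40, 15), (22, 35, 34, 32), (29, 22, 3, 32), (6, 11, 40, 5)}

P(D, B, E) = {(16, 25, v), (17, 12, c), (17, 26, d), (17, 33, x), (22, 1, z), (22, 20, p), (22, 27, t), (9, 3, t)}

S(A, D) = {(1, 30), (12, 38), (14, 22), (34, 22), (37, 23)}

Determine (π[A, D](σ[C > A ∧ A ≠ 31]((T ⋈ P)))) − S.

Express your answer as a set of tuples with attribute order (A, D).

Natural join on D: {(17, 1, 31, 24, 12, c), (17, 1, 31, 24, 26, d), (17, 1, 31, 24, 33, x), (17, 26, 22, 1, 12, c), (17, 26, 22, 1, 26, d), (17, 26, 22, 1, 33, x), (17, 32, 12, 36, 12, c), (17, 32, 12, 36, 26, d), (17, 32, 12, 36, 33, x), (17, 32, 16, 12, 12, c), (17, 32, 16, 12, 26, d), (17, 32, 16, 12, 33, x), (17, 5, 21, 10, 12, c), (17, 5, 21, 10, 26, d), (17, 5, 21, 10, 33, x), (17, 6, 19, 19, 12, c), (17, 6, 19, 19, 26, d), (17, 6, 19, 19, 33, x), (17, 7, 40, 15, 12, c), (17, 7, 40, 15, 26, d), (17, 7, 40, 15, 33, x), (22, 35, 34, 32, 1, z), (22, 35, 34, 32, 20, p), (22, 35, 34, 32, 27, t)}
Apply σ_{C > A ∧ A ≠ 31}; surviving tuples: {(17, 26, 22, 1, 12, c), (17, 26, 22, 1, 26, d), (17, 26, 22, 1, 33, x), (17, 32, 12, 36, 12, c), (17, 32, 12, 36, 26, d), (17, 32, 12, 36, 33, x), (17, 32, 16, 12, 12, c), (17, 32, 16, 12, 26, d), (17, 32, 16, 12, 33, x), (22, 35, 34, 32, 1, z), (22, 35, 34, 32, 20, p), (22, 35, 34, 32, 27, t)}
Projecting to A, D (8 duplicate(s) eliminated): {(12, 17), (16, 17), (22, 17), (34, 22)}
Taking the difference: {(12, 17), (16, 17), (22, 17)}

{(12, 17), (16, 17), (22, 17)}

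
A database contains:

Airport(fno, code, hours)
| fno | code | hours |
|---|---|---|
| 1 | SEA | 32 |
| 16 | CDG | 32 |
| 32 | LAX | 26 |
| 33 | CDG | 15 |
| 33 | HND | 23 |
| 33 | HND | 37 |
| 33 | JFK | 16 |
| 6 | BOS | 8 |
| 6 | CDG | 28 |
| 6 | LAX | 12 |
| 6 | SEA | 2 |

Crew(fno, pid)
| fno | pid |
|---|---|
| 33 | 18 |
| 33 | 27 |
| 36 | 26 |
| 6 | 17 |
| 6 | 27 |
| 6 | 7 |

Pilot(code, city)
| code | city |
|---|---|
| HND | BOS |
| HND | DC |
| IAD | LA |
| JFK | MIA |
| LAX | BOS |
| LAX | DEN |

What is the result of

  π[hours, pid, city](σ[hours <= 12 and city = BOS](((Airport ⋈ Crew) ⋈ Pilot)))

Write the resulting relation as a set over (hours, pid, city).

Natural join on fno: {(33, CDG, 15, 18), (33, CDG, 15, 27), (33, HND, 23, 18), (33, HND, 23, 27), (33, HND, 37, 18), (33, HND, 37, 27), (33, JFK, 16, 18), (33, JFK, 16, 27), (6, BOS, 8, 17), (6, BOS, 8, 27), (6, BOS, 8, 7), (6, CDG, 28, 17), (6, CDG, 28, 27), (6, CDG, 28, 7), (6, LAX, 12, 17), (6, LAX, 12, 27), (6, LAX, 12, 7), (6, SEA, 2, 17), (6, SEA, 2, 27), (6, SEA, 2, 7)}
Natural join on code: {(33, HND, 23, 18, BOS), (33, HND, 23, 18, DC), (33, HND, 23, 27, BOS), (33, HND, 23, 27, DC), (33, HND, 37, 18, BOS), (33, HND, 37, 18, DC), (33, HND, 37, 27, BOS), (33, HND, 37, 27, DC), (33, JFK, 16, 18, MIA), (33, JFK, 16, 27, MIA), (6, LAX, 12, 17, BOS), (6, LAX, 12, 17, DEN), (6, LAX, 12, 27, BOS), (6, LAX, 12, 27, DEN), (6, LAX, 12, 7, BOS), (6, LAX, 12, 7, DEN)}
σ[hours <= 12 and city = BOS]: keep tuples satisfying hours <= 12 and city = BOS → {(6, LAX, 12, 17, BOS), (6, LAX, 12, 27, BOS), (6, LAX, 12, 7, BOS)}
Projecting to hours, pid, city: {(12, 17, BOS), (12, 27, BOS), (12, 7, BOS)}

{(12, 17, BOS), (12, 27, BOS), (12, 7, BOS)}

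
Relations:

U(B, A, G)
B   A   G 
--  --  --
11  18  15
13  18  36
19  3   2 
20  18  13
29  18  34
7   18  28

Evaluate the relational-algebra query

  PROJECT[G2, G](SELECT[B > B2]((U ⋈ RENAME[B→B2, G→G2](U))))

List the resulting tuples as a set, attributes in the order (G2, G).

{(13, 34), (15, 13), (15, 34), (15, 36), (28, 13), (28, 15), (28, 34), (28, 36), (36, 13), (36, 34)}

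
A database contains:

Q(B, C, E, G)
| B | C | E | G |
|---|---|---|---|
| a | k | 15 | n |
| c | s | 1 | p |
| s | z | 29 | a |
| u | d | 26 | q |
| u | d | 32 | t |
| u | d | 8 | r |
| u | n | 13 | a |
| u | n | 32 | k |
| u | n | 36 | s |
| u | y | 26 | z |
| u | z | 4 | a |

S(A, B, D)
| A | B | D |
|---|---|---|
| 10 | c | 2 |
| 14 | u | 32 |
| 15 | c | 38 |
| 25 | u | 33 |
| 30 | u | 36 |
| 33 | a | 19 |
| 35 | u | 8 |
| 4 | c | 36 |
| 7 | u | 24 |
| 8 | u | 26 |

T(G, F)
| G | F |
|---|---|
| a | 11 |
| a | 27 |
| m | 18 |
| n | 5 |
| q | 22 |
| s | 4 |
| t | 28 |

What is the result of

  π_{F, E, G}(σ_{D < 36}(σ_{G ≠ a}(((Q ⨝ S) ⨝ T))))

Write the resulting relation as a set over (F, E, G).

Q ⋈ S (natural join on B): {(a, k, 15, n, 33, 19), (c, s, 1, p, 10, 2), (c, s, 1, p, 15, 38), (c, s, 1, p, 4, 36), (u, d, 26, q, 14, 32), (u, d, 26, q, 25, 33), (u, d, 26, q, 30, 36), (u, d, 26, q, 35, 8), (u, d, 26, q, 7, 24), (u, d, 26, q, 8, 26), (u, d, 32, t, 14, 32), (u, d, 32, t, 25, 33), (u, d, 32, t, 30, 36), (u, d, 32, t, 35, 8), (u, d, 32, t, 7, 24), (u, d, 32, t, 8, 26), (u, d, 8, r, 14, 32), (u, d, 8, r, 25, 33), (u, d, 8, r, 30, 36), (u, d, 8, r, 35, 8), (u, d, 8, r, 7, 24), (u, d, 8, r, 8, 26), (u, n, 13, a, 14, 32), (u, n, 13, a, 25, 33), (u, n, 13, a, 30, 36), (u, n, 13, a, 35, 8), (u, n, 13, a, 7, 24), (u, n, 13, a, 8, 26), (u, n, 32, k, 14, 32), (u, n, 32, k, 25, 33), (u, n, 32, k, 30, 36), (u, n, 32, k, 35, 8), (u, n, 32, k, 7, 24), (u, n, 32, k, 8, 26), (u, n, 36, s, 14, 32), (u, n, 36, s, 25, 33), (u, n, 36, s, 30, 36), (u, n, 36, s, 35, 8), (u, n, 36, s, 7, 24), (u, n, 36, s, 8, 26), (u, y, 26, z, 14, 32), (u, y, 26, z, 25, 33), (u, y, 26, z, 30, 36), (u, y, 26, z, 35, 8), (u, y, 26, z, 7, 24), (u, y, 26, z, 8, 26), (u, z, 4, a, 14, 32), (u, z, 4, a, 25, 33), (u, z, 4, a, 30, 36), (u, z, 4, a, 35, 8), (u, z, 4, a, 7, 24), (u, z, 4, a, 8, 26)}
(Q ⨝ S) ⋈ T (natural join on G): {(a, k, 15, n, 33, 19, 5), (u, d, 26, q, 14, 32, 22), (u, d, 26, q, 25, 33, 22), (u, d, 26, q, 30, 36, 22), (u, d, 26, q, 35, 8, 22), (u, d, 26, q, 7, 24, 22), (u, d, 26, q, 8, 26, 22), (u, d, 32, t, 14, 32, 28), (u, d, 32, t, 25, 33, 28), (u, d, 32, t, 30, 36, 28), (u, d, 32, t, 35, 8, 28), (u, d, 32, t, 7, 24, 28), (u, d, 32, t, 8, 26, 28), (u, n, 13, a, 14, 32, 11), (u, n, 13, a, 14, 32, 27), (u, n, 13, a, 25, 33, 11), (u, n, 13, a, 25, 33, 27), (u, n, 13, a, 30, 36, 11), (u, n, 13, a, 30, 36, 27), (u, n, 13, a, 35, 8, 11), (u, n, 13, a, 35, 8, 27), (u, n, 13, a, 7, 24, 11), (u, n, 13, a, 7, 24, 27), (u, n, 13, a, 8, 26, 11), (u, n, 13, a, 8, 26, 27), (u, n, 36, s, 14, 32, 4), (u, n, 36, s, 25, 33, 4), (u, n, 36, s, 30, 36, 4), (u, n, 36, s, 35, 8, 4), (u, n, 36, s, 7, 24, 4), (u, n, 36, s, 8, 26, 4), (u, z, 4, a, 14, 32, 11), (u, z, 4, a, 14, 32, 27), (u, z, 4, a, 25, 33, 11), (u, z, 4, a, 25, 33, 27), (u, z, 4, a, 30, 36, 11), (u, z, 4, a, 30, 36, 27), (u, z, 4, a, 35, 8, 11), (u, z, 4, a, 35, 8, 27), (u, z, 4, a, 7, 24, 11), (u, z, 4, a, 7, 24, 27), (u, z, 4, a, 8, 26, 11), (u, z, 4, a, 8, 26, 27)}
Apply σ_{G ≠ a}; surviving tuples: {(a, k, 15, n, 33, 19, 5), (u, d, 26, q, 14, 32, 22), (u, d, 26, q, 25, 33, 22), (u, d, 26, q, 30, 36, 22), (u, d, 26, q, 35, 8, 22), (u, d, 26, q, 7, 24, 22), (u, d, 26, q, 8, 26, 22), (u, d, 32, t, 14, 32, 28), (u, d, 32, t, 25, 33, 28), (u, d, 32, t, 30, 36, 28), (u, d, 32, t, 35, 8, 28), (u, d, 32, t, 7, 24, 28), (u, d, 32, t, 8, 26, 28), (u, n, 36, s, 14, 32, 4), (u, n, 36, s, 25, 33, 4), (u, n, 36, s, 30, 36, 4), (u, n, 36, s, 35, 8, 4), (u, n, 36, s, 7, 24, 4), (u, n, 36, s, 8, 26, 4)}
Apply σ_{D < 36}; surviving tuples: {(a, k, 15, n, 33, 19, 5), (u, d, 26, q, 14, 32, 22), (u, d, 26, q, 25, 33, 22), (u, d, 26, q, 35, 8, 22), (u, d, 26, q, 7, 24, 22), (u, d, 26, q, 8, 26, 22), (u, d, 32, t, 14, 32, 28), (u, d, 32, t, 25, 33, 28), (u, d, 32, t, 35, 8, 28), (u, d, 32, t, 7, 24, 28), (u, d, 32, t, 8, 26, 28), (u, n, 36, s, 14, 32, 4), (u, n, 36, s, 25, 33, 4), (u, n, 36, s, 35, 8, 4), (u, n, 36, s, 7, 24, 4), (u, n, 36, s, 8, 26, 4)}
Projecting to F, E, G (12 duplicate(s) eliminated): {(22, 26, q), (28, 32, t), (4, 36, s), (5, 15, n)}

{(22, 26, q), (28, 32, t), (4, 36, s), (5, 15, n)}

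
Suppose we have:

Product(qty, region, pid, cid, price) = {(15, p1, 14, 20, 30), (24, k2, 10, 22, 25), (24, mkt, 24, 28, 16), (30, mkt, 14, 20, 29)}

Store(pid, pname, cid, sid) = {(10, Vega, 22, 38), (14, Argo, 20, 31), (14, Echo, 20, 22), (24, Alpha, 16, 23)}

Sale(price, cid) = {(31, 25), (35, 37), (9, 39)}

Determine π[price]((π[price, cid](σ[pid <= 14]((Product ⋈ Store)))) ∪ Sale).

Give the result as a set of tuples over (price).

{25, 29, 30, 31, 35, 9}

Joining Product and Store on pid, cid yields {(15, p1, 14, 20, 30, Argo, 31), (15, p1, 14, 20, 30, Echo, 22), (24, k2, 10, 22, 25, Vega, 38), (30, mkt, 14, 20, 29, Argo, 31), (30, mkt, 14, 20, 29, Echo, 22)}.
Filtering on pid <= 14 leaves {(15, p1, 14, 20, 30, Argo, 31), (15, p1, 14, 20, 30, Echo, 22), (24, k2, 10, 22, 25, Vega, 38), (30, mkt, 14, 20, 29, Argo, 31), (30, mkt, 14, 20, 29, Echo, 22)}.
Keep only column(s) price, cid (2 duplicate(s) eliminated): {(25, 22), (29, 20), (30, 20)}
Taking the union: {(25, 22), (29, 20), (30, 20), (31, 25), (35, 37), (9, 39)}
Keep only column(s) price: {25, 29, 30, 31, 35, 9}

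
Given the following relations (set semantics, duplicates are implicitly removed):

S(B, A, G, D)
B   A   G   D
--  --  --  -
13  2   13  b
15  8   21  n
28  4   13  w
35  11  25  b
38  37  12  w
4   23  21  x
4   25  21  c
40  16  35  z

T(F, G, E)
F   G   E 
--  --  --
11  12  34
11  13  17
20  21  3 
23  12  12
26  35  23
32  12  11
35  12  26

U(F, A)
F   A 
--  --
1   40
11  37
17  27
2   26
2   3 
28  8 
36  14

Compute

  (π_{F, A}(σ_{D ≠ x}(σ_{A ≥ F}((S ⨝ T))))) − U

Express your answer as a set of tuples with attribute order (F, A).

{(20, 25), (23, 37), (32, 37), (35, 37)}

Joining S and T on G yields {(13, 2, 13, b, 11, 17), (15, 8, 21, n, 20, 3), (28, 4, 13, w, 11, 17), (38, 37, 12, w, 11, 34), (38, 37, 12, w, 23, 12), (38, 37, 12, w, 32, 11), (38, 37, 12, w, 35, 26), (4, 23, 21, x, 20, 3), (4, 25, 21, c, 20, 3), (40, 16, 35, z, 26, 23)}.
Apply σ_{A ≥ F}; surviving tuples: {(38, 37, 12, w, 11, 34), (38, 37, 12, w, 23, 12), (38, 37, 12, w, 32, 11), (38, 37, 12, w, 35, 26), (4, 23, 21, x, 20, 3), (4, 25, 21, c, 20, 3)}
Apply σ_{D ≠ x}; surviving tuples: {(38, 37, 12, w, 11, 34), (38, 37, 12, w, 23, 12), (38, 37, 12, w, 32, 11), (38, 37, 12, w, 35, 26), (4, 25, 21, c, 20, 3)}
π_{F, A} gives {(11, 37), (20, 25), (23, 37), (32, 37), (35, 37)}.
Difference: {(11, 37), (20, 25), (23, 37), (32, 37), (35, 37)} with {(1, 40), (11, 37), (17, 27), (2, 26), (2, 3), (28, 8), (36, 14)} → {(20, 25), (23, 37), (32, 37), (35, 37)}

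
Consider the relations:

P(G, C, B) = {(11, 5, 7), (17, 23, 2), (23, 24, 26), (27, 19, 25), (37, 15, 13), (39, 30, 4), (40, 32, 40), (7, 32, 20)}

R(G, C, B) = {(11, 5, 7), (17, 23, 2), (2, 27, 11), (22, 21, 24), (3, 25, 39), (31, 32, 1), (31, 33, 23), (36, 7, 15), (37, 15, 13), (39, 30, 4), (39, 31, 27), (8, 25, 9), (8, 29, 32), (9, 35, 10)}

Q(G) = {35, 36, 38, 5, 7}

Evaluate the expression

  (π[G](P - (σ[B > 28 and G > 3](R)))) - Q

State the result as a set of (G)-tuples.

{11, 17, 23, 27, 37, 39, 40}

σ[B > 28 and G > 3]: keep tuples satisfying B > 28 and G > 3 → {(8, 29, 32)}
Difference: {(11, 5, 7), (17, 23, 2), (23, 24, 26), (27, 19, 25), (37, 15, 13), (39, 30, 4), (40, 32, 40), (7, 32, 20)} with {(8, 29, 32)} → {(11, 5, 7), (17, 23, 2), (23, 24, 26), (27, 19, 25), (37, 15, 13), (39, 30, 4), (40, 32, 40), (7, 32, 20)}
π[G]: project onto (G) → {11, 17, 23, 27, 37, 39, 40, 7}
Difference: {11, 17, 23, 27, 37, 39, 40, 7} with {35, 36, 38, 5, 7} → {11, 17, 23, 27, 37, 39, 40}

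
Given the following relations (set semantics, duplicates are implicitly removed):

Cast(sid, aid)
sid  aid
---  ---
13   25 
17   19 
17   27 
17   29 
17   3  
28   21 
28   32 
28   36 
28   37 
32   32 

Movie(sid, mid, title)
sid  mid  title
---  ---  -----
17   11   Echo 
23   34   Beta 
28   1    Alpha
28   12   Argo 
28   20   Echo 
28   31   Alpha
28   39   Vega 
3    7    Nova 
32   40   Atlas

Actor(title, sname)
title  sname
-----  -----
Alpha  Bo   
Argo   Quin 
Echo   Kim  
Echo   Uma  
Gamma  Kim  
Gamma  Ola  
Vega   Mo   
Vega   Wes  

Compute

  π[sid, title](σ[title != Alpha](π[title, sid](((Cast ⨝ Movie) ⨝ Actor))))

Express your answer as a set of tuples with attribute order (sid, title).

{(17, Echo), (28, Argo), (28, Echo), (28, Vega)}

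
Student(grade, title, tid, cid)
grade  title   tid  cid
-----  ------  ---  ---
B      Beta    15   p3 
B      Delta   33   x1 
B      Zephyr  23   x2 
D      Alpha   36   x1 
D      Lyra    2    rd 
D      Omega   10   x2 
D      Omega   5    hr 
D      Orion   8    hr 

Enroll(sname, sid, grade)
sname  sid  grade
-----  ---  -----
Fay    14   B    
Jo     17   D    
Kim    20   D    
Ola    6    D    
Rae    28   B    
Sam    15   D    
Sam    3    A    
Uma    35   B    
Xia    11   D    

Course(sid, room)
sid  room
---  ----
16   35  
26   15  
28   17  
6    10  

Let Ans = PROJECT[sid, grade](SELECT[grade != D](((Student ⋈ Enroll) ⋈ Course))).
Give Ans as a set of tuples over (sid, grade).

{(28, B)}

Natural join on grade: {(B, Beta, 15, p3, Fay, 14), (B, Beta, 15, p3, Rae, 28), (B, Beta, 15, p3, Uma, 35), (B, Delta, 33, x1, Fay, 14), (B, Delta, 33, x1, Rae, 28), (B, Delta, 33, x1, Uma, 35), (B, Zephyr, 23, x2, Fay, 14), (B, Zephyr, 23, x2, Rae, 28), (B, Zephyr, 23, x2, Uma, 35), (D, Alpha, 36, x1, Jo, 17), (D, Alpha, 36, x1, Kim, 20), (D, Alpha, 36, x1, Ola, 6), (D, Alpha, 36, x1, Sam, 15), (D, Alpha, 36, x1, Xia, 11), (D, Lyra, 2, rd, Jo, 17), (D, Lyra, 2, rd, Kim, 20), (D, Lyra, 2, rd, Ola, 6), (D, Lyra, 2, rd, Sam, 15), (D, Lyra, 2, rd, Xia, 11), (D, Omega, 10, x2, Jo, 17), (D, Omega, 10, x2, Kim, 20), (D, Omega, 10, x2, Ola, 6), (D, Omega, 10, x2, Sam, 15), (D, Omega, 10, x2, Xia, 11), (D, Omega, 5, hr, Jo, 17), (D, Omega, 5, hr, Kim, 20), (D, Omega, 5, hr, Ola, 6), (D, Omega, 5, hr, Sam, 15), (D, Omega, 5, hr, Xia, 11), (D, Orion, 8, hr, Jo, 17), (D, Orion, 8, hr, Kim, 20), (D, Orion, 8, hr, Ola, 6), (D, Orion, 8, hr, Sam, 15), (D, Orion, 8, hr, Xia, 11)}
Natural join on sid: {(B, Beta, 15, p3, Rae, 28, 17), (B, Delta, 33, x1, Rae, 28, 17), (B, Zephyr, 23, x2, Rae, 28, 17), (D, Alpha, 36, x1, Ola, 6, 10), (D, Lyra, 2, rd, Ola, 6, 10), (D, Omega, 10, x2, Ola, 6, 10), (D, Omega, 5, hr, Ola, 6, 10), (D, Orion, 8, hr, Ola, 6, 10)}
Selection grade != D: {(B, Beta, 15, p3, Rae, 28, 17), (B, Delta, 33, x1, Rae, 28, 17), (B, Zephyr, 23, x2, Rae, 28, 17)}
Projecting to sid, grade (2 duplicate(s) eliminated): {(28, B)}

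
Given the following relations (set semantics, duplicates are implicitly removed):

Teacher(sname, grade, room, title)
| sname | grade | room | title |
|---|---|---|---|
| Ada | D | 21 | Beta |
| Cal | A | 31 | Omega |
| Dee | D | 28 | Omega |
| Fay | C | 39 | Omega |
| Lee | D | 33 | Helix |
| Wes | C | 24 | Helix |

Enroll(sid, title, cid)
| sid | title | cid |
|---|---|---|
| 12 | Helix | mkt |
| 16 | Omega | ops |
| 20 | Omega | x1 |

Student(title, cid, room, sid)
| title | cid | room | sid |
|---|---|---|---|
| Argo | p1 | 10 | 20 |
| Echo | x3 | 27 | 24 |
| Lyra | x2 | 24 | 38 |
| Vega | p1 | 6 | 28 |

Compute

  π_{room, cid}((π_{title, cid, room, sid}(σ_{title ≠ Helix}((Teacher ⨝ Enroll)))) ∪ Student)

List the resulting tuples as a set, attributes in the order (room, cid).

{(10, p1), (24, x2), (27, x3), (28, ops), (28, x1), (31, ops), (31, x1), (39, ops), (39, x1), (6, p1)}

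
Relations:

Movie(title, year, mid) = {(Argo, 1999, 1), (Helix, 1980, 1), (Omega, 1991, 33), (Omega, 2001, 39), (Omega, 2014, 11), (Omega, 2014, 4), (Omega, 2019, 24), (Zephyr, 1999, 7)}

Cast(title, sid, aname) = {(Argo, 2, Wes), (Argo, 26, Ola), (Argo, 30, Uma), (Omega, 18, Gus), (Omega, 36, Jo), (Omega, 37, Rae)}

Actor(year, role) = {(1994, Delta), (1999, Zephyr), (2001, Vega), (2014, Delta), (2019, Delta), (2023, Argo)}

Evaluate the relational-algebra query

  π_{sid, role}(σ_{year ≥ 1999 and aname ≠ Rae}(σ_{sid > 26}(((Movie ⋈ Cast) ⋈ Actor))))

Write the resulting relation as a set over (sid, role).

{(30, Zephyr), (36, Delta), (36, Vega)}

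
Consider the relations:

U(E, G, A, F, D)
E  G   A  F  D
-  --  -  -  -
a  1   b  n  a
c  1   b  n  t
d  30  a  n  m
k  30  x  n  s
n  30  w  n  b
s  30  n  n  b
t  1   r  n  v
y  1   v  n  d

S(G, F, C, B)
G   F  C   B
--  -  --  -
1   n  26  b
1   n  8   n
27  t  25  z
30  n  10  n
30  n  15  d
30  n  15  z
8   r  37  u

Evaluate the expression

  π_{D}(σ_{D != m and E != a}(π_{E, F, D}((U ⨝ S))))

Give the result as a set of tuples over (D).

{b, d, s, t, v}

Joining U and S on G, F yields {(a, 1, b, n, a, 26, b), (a, 1, b, n, a, 8, n), (c, 1, b, n, t, 26, b), (c, 1, b, n, t, 8, n), (d, 30, a, n, m, 10, n), (d, 30, a, n, m, 15, d), (d, 30, a, n, m, 15, z), (k, 30, x, n, s, 10, n), (k, 30, x, n, s, 15, d), (k, 30, x, n, s, 15, z), (n, 30, w, n, b, 10, n), (n, 30, w, n, b, 15, d), (n, 30, w, n, b, 15, z), (s, 30, n, n, b, 10, n), (s, 30, n, n, b, 15, d), (s, 30, n, n, b, 15, z), (t, 1, r, n, v, 26, b), (t, 1, r, n, v, 8, n), (y, 1, v, n, d, 26, b), (y, 1, v, n, d, 8, n)}.
Projecting to E, F, D (12 duplicate(s) eliminated): {(a, n, a), (c, n, t), (d, n, m), (k, n, s), (n, n, b), (s, n, b), (t, n, v), (y, n, d)}
Selection D != m and E != a: {(c, n, t), (k, n, s), (n, n, b), (s, n, b), (t, n, v), (y, n, d)}
Projecting to D (1 duplicate(s) eliminated): {b, d, s, t, v}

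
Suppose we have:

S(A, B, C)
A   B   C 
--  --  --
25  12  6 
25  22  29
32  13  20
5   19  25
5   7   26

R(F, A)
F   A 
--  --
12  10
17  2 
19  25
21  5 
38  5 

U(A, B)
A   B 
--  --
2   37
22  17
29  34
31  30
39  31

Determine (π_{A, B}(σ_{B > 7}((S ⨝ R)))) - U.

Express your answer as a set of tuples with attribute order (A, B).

{(25, 12), (25, 22), (5, 19)}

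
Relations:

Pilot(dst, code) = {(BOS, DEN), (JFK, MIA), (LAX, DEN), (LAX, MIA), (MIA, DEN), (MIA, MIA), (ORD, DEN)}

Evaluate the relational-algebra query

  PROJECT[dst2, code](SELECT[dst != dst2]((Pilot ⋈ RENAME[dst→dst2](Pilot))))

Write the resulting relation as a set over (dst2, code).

ρ[dst→dst2]: schema becomes (dst2, code); tuples unchanged.
Joining Pilot and RENAME[dst→dst2](Pilot) on code yields {(BOS, DEN, BOS), (BOS, DEN, LAX), (BOS, DEN, MIA), (BOS, DEN, ORD), (JFK, MIA, JFK), (JFK, MIA, LAX), (JFK, MIA, MIA), (LAX, DEN, BOS), (LAX, DEN, LAX), (LAX, DEN, MIA), (LAX, DEN, ORD), (LAX, MIA, JFK), (LAX, MIA, LAX), (LAX, MIA, MIA), (MIA, DEN, BOS), (MIA, DEN, LAX), (MIA, DEN, MIA), (MIA, DEN, ORD), (MIA, MIA, JFK), (MIA, MIA, LAX), (MIA, MIA, MIA), (ORD, DEN, BOS), (ORD, DEN, LAX), (ORD, DEN, MIA), (ORD, DEN, ORD)}.
σ[dst != dst2]: keep tuples satisfying dst != dst2 → {(BOS, DEN, LAX), (BOS, DEN, MIA), (BOS, DEN, ORD), (JFK, MIA, LAX), (JFK, MIA, MIA), (LAX, DEN, BOS), (LAX, DEN, MIA), (LAX, DEN, ORD), (LAX, MIA, JFK), (LAX, MIA, MIA), (MIA, DEN, BOS), (MIA, DEN, LAX), (MIA, DEN, ORD), (MIA, MIA, JFK), (MIA, MIA, LAX), (ORD, DEN, BOS), (ORD, DEN, LAX), (ORD, DEN, MIA)}
π[dst2, code]: project onto (dst2, code) (11 duplicate(s) eliminated) → {(BOS, DEN), (JFK, MIA), (LAX, DEN), (LAX, MIA), (MIA, DEN), (MIA, MIA), (ORD, DEN)}

{(BOS, DEN), (JFK, MIA), (LAX, DEN), (LAX, MIA), (MIA, DEN), (MIA, MIA), (ORD, DEN)}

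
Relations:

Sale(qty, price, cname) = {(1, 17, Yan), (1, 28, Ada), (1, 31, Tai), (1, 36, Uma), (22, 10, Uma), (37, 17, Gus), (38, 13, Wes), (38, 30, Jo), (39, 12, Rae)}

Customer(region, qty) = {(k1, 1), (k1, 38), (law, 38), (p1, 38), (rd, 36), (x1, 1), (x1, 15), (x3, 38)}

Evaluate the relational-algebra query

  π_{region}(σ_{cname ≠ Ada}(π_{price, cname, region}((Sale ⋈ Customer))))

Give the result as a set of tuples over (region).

{k1, law, p1, x1, x3}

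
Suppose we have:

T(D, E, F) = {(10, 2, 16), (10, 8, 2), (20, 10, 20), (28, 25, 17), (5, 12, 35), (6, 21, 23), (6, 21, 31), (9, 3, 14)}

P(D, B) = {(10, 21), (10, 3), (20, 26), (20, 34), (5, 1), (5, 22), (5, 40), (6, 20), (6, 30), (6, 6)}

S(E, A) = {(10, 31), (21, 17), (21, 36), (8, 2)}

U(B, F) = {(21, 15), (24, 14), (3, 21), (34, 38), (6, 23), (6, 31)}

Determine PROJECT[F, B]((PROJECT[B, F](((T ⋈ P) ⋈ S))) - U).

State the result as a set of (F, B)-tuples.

{(2, 21), (2, 3), (20, 26), (20, 34), (23, 20), (23, 30), (31, 20), (31, 30)}

Natural join on D: {(10, 2, 16, 21), (10, 2, 16, 3), (10, 8, 2, 21), (10, 8, 2, 3), (20, 10, 20, 26), (20, 10, 20, 34), (5, 12, 35, 1), (5, 12, 35, 22), (5, 12, 35, 40), (6, 21, 23, 20), (6, 21, 23, 30), (6, 21, 23, 6), (6, 21, 31, 20), (6, 21, 31, 30), (6, 21, 31, 6)}
Natural join on E: {(10, 8, 2, 21, 2), (10, 8, 2, 3, 2), (20, 10, 20, 26, 31), (20, 10, 20, 34, 31), (6, 21, 23, 20, 17), (6, 21, 23, 20, 36), (6, 21, 23, 30, 17), (6, 21, 23, 30, 36), (6, 21, 23, 6, 17), (6, 21, 23, 6, 36), (6, 21, 31, 20, 17), (6, 21, 31, 20, 36), (6, 21, 31, 30, 17), (6, 21, 31, 30, 36), (6, 21, 31, 6, 17), (6, 21, 31, 6, 36)}
π[B, F]: project onto (B, F) (6 duplicate(s) eliminated) → {(20, 23), (20, 31), (21, 2), (26, 20), (3, 2), (30, 23), (30, 31), (34, 20), (6, 23), (6, 31)}
Taking the difference: {(20, 23), (20, 31), (21, 2), (26, 20), (3, 2), (30, 23), (30, 31), (34, 20)}
π[F, B]: project onto (F, B) → {(2, 21), (2, 3), (20, 26), (20, 34), (23, 20), (23, 30), (31, 20), (31, 30)}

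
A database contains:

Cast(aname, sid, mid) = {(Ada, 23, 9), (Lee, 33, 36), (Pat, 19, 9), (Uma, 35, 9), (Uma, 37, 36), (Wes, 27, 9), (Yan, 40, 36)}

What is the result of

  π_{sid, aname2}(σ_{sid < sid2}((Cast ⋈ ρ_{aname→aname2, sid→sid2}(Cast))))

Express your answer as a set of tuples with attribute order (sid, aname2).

{(19, Ada), (19, Uma), (19, Wes), (23, Uma), (23, Wes), (27, Uma), (33, Uma), (33, Yan), (37, Yan)}

ρ[aname→aname2, sid→sid2]: schema becomes (aname2, sid2, mid); tuples unchanged.
Cast ⋈ ρ_{aname→aname2, sid→sid2}(Cast) (natural join on mid): {(Ada, 23, 9, Ada, 23), (Ada, 23, 9, Pat, 19), (Ada, 23, 9, Uma, 35), (Ada, 23, 9, Wes, 27), (Lee, 33, 36, Lee, 33), (Lee, 33, 36, Uma, 37), (Lee, 33, 36, Yan, 40), (Pat, 19, 9, Ada, 23), (Pat, 19, 9, Pat, 19), (Pat, 19, 9, Uma, 35), (Pat, 19, 9, Wes, 27), (Uma, 35, 9, Ada, 23), (Uma, 35, 9, Pat, 19), (Uma, 35, 9, Uma, 35), (Uma, 35, 9, Wes, 27), (Uma, 37, 36, Lee, 33), (Uma, 37, 36, Uma, 37), (Uma, 37, 36, Yan, 40), (Wes, 27, 9, Ada, 23), (Wes, 27, 9, Pat, 19), (Wes, 27, 9, Uma, 35), (Wes, 27, 9, Wes, 27), (Yan, 40, 36, Lee, 33), (Yan, 40, 36, Uma, 37), (Yan, 40, 36, Yan, 40)}
Selection sid < sid2: {(Ada, 23, 9, Uma, 35), (Ada, 23, 9, Wes, 27), (Lee, 33, 36, Uma, 37), (Lee, 33, 36, Yan, 40), (Pat, 19, 9, Ada, 23), (Pat, 19, 9, Uma, 35), (Pat, 19, 9, Wes, 27), (Uma, 37, 36, Yan, 40), (Wes, 27, 9, Uma, 35)}
π[sid, aname2]: project onto (sid, aname2) → {(19, Ada), (19, Uma), (19, Wes), (23, Uma), (23, Wes), (27, Uma), (33, Uma), (33, Yan), (37, Yan)}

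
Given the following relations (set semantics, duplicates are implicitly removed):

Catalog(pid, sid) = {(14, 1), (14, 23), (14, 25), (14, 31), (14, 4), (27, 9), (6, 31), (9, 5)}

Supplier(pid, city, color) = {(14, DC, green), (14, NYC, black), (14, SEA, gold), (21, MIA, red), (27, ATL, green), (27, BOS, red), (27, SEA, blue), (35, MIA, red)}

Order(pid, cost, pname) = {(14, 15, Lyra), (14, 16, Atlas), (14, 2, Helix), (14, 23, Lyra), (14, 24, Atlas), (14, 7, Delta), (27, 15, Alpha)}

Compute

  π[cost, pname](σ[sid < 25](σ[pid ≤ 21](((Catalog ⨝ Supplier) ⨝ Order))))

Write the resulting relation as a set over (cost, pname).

{(15, Lyra), (16, Atlas), (2, Helix), (23, Lyra), (24, Atlas), (7, Delta)}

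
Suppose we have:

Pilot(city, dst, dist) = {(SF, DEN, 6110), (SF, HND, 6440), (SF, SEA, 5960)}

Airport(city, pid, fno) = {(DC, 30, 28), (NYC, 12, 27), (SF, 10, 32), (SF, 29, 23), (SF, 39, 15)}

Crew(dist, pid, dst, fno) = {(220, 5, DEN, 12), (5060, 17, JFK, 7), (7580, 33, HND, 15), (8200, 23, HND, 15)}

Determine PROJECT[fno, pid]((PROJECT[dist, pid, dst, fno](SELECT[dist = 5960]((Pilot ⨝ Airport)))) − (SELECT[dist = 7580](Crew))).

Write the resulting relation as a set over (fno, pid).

Natural join on city: {(SF, DEN, 6110, 10, 32), (SF, DEN, 6110, 29, 23), (SF, DEN, 6110, 39, 15), (SF, HND, 6440, 10, 32), (SF, HND, 6440, 29, 23), (SF, HND, 6440, 39, 15), (SF, SEA, 5960, 10, 32), (SF, SEA, 5960, 29, 23), (SF, SEA, 5960, 39, 15)}
Filtering on dist = 5960 leaves {(SF, SEA, 5960, 10, 32), (SF, SEA, 5960, 29, 23), (SF, SEA, 5960, 39, 15)}.
π_{dist, pid, dst, fno} gives {(5960, 10, SEA, 32), (5960, 29, SEA, 23), (5960, 39, SEA, 15)}.
Filtering on dist = 7580 leaves {(7580, 33, HND, 15)}.
Set difference of the two operands is {(5960, 10, SEA, 32), (5960, 29, SEA, 23), (5960, 39, SEA, 15)}.
π_{fno, pid} gives {(15, 39), (23, 29), (32, 10)}.

{(15, 39), (23, 29), (32, 10)}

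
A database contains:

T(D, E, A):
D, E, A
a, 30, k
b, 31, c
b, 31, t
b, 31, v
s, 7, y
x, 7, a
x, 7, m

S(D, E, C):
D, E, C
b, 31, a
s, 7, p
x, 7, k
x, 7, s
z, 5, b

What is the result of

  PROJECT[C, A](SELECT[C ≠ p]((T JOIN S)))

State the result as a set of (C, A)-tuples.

{(a, c), (a, t), (a, v), (k, a), (k, m), (s, a), (s, m)}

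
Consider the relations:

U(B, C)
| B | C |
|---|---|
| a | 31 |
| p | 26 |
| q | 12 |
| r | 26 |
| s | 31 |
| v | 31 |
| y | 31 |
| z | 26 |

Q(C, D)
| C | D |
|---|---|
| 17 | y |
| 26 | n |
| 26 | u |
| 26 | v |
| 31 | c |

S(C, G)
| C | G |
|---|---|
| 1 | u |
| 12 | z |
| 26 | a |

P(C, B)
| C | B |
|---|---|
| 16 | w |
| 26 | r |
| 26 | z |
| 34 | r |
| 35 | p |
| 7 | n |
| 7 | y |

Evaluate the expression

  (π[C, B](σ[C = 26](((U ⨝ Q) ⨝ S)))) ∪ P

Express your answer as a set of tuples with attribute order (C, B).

{(16, w), (26, p), (26, r), (26, z), (34, r), (35, p), (7, n), (7, y)}

Natural join on C: {(a, 31, c), (p, 26, n), (p, 26, u), (p, 26, v), (r, 26, n), (r, 26, u), (r, 26, v), (s, 31, c), (v, 31, c), (y, 31, c), (z, 26, n), (z, 26, u), (z, 26, v)}
Natural join on C: {(p, 26, n, a), (p, 26, u, a), (p, 26, v, a), (r, 26, n, a), (r, 26, u, a), (r, 26, v, a), (z, 26, n, a), (z, 26, u, a), (z, 26, v, a)}
Filtering on C = 26 leaves {(p, 26, n, a), (p, 26, u, a), (p, 26, v, a), (r, 26, n, a), (r, 26, u, a), (r, 26, v, a), (z, 26, n, a), (z, 26, u, a), (z, 26, v, a)}.
Keep only column(s) C, B (6 duplicate(s) eliminated): {(26, p), (26, r), (26, z)}
Union: {(26, p), (26, r), (26, z)} with {(16, w), (26, r), (26, z), (34, r), (35, p), (7, n), (7, y)} → {(16, w), (26, p), (26, r), (26, z), (34, r), (35, p), (7, n), (7, y)}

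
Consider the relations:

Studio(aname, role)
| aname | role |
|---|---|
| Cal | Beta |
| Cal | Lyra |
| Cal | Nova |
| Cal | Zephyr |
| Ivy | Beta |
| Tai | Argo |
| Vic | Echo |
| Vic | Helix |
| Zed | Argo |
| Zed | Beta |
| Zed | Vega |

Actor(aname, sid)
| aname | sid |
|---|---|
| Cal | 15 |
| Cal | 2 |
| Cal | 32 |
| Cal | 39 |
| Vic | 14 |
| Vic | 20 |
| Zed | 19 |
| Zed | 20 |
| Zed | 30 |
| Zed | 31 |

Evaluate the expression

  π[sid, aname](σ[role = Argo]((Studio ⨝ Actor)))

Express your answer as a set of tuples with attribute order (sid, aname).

{(19, Zed), (20, Zed), (30, Zed), (31, Zed)}

Natural join on aname: {(Cal, Beta, 15), (Cal, Beta, 2), (Cal, Beta, 32), (Cal, Beta, 39), (Cal, Lyra, 15), (Cal, Lyra, 2), (Cal, Lyra, 32), (Cal, Lyra, 39), (Cal, Nova, 15), (Cal, Nova, 2), (Cal, Nova, 32), (Cal, Nova, 39), (Cal, Zephyr, 15), (Cal, Zephyr, 2), (Cal, Zephyr, 32), (Cal, Zephyr, 39), (Vic, Echo, 14), (Vic, Echo, 20), (Vic, Helix, 14), (Vic, Helix, 20), (Zed, Argo, 19), (Zed, Argo, 20), (Zed, Argo, 30), (Zed, Argo, 31), (Zed, Beta, 19), (Zed, Beta, 20), (Zed, Beta, 30), (Zed, Beta, 31), (Zed, Vega, 19), (Zed, Vega, 20), (Zed, Vega, 30), (Zed, Vega, 31)}
σ[role = Argo]: keep tuples satisfying role = Argo → {(Zed, Argo, 19), (Zed, Argo, 20), (Zed, Argo, 30), (Zed, Argo, 31)}
Keep only column(s) sid, aname: {(19, Zed), (20, Zed), (30, Zed), (31, Zed)}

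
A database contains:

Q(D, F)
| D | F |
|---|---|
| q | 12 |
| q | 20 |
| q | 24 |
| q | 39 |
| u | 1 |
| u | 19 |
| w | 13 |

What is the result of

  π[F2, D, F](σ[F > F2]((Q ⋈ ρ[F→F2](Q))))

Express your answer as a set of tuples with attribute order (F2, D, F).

ρ[F→F2]: schema becomes (D, F2); tuples unchanged.
Q ⋈ ρ[F→F2](Q) (natural join on D): {(q, 12, 12), (q, 12, 20), (q, 12, 24), (q, 12, 39), (q, 20, 12), (q, 20, 20), (q, 20, 24), (q, 20, 39), (q, 24, 12), (q, 24, 20), (q, 24, 24), (q, 24, 39), (q, 39, 12), (q, 39, 20), (q, 39, 24), (q, 39, 39), (u, 1, 1), (u, 1, 19), (u, 19, 1), (u, 19, 19), (w, 13, 13)}
σ[F > F2]: keep tuples satisfying F > F2 → {(q, 20, 12), (q, 24, 12), (q, 24, 20), (q, 39, 12), (q, 39, 20), (q, 39, 24), (u, 19, 1)}
π_{F2, D, F} gives {(1, u, 19), (12, q, 20), (12, q, 24), (12, q, 39), (20, q, 24), (20, q, 39), (24, q, 39)}.

{(1, u, 19), (12, q, 20), (12, q, 24), (12, q, 39), (20, q, 24), (20, q, 39), (24, q, 39)}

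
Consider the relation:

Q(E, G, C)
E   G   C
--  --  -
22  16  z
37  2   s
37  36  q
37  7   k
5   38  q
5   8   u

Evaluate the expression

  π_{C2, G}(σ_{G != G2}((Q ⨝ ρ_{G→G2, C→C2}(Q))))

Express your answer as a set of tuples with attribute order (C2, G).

ρ[G→G2, C→C2]: schema becomes (E, G2, C2); tuples unchanged.
Joining Q and ρ_{G→G2, C→C2}(Q) on E yields {(22, 16, z, 16, z), (37, 2, s, 2, s), (37, 2, s, 36, q), (37, 2, s, 7, k), (37, 36, q, 2, s), (37, 36, q, 36, q), (37, 36, q, 7, k), (37, 7, k, 2, s), (37, 7, k, 36, q), (37, 7, k, 7, k), (5, 38, q, 38, q), (5, 38, q, 8, u), (5, 8, u, 38, q), (5, 8, u, 8, u)}.
Selection G != G2: {(37, 2, s, 36, q), (37, 2, s, 7, k), (37, 36, q, 2, s), (37, 36, q, 7, k), (37, 7, k, 2, s), (37, 7, k, 36, q), (5, 38, q, 8, u), (5, 8, u, 38, q)}
Projecting to C2, G: {(k, 2), (k, 36), (q, 2), (q, 7), (q, 8), (s, 36), (s, 7), (u, 38)}

{(k, 2), (k, 36), (q, 2), (q, 7), (q, 8), (s, 36), (s, 7), (u, 38)}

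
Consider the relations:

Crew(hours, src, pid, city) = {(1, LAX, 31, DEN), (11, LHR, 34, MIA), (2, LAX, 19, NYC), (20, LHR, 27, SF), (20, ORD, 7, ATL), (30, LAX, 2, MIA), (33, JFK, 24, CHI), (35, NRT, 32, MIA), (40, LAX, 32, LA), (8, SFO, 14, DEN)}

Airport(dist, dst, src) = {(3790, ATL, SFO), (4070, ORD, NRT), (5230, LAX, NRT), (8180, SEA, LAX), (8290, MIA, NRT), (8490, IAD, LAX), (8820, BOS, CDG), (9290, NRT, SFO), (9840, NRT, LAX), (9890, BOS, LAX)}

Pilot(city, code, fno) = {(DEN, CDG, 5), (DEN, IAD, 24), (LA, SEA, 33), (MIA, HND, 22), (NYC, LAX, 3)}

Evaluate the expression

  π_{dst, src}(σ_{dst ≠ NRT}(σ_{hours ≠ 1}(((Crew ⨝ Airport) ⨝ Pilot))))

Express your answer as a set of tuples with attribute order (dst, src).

Joining Crew and Airport on src yields {(1, LAX, 31, DEN, 8180, SEA), (1, LAX, 31, DEN, 8490, IAD), (1, LAX, 31, DEN, 9840, NRT), (1, LAX, 31, DEN, 9890, BOS), (2, LAX, 19, NYC, 8180, SEA), (2, LAX, 19, NYC, 8490, IAD), (2, LAX, 19, NYC, 9840, NRT), (2, LAX, 19, NYC, 9890, BOS), (30, LAX, 2, MIA, 8180, SEA), (30, LAX, 2, MIA, 8490, IAD), (30, LAX, 2, MIA, 9840, NRT), (30, LAX, 2, MIA, 9890, BOS), (35, NRT, 32, MIA, 4070, ORD), (35, NRT, 32, MIA, 5230, LAX), (35, NRT, 32, MIA, 8290, MIA), (40, LAX, 32, LA, 8180, SEA), (40, LAX, 32, LA, 8490, IAD), (40, LAX, 32, LA, 9840, NRT), (40, LAX, 32, LA, 9890, BOS), (8, SFO, 14, DEN, 3790, ATL), (8, SFO, 14, DEN, 9290, NRT)}.
Joining (Crew ⨝ Airport) and Pilot on city yields {(1, LAX, 31, DEN, 8180, SEA, CDG, 5), (1, LAX, 31, DEN, 8180, SEA, IAD, 24), (1, LAX, 31, DEN, 8490, IAD, CDG, 5), (1, LAX, 31, DEN, 8490, IAD, IAD, 24), (1, LAX, 31, DEN, 9840, NRT, CDG, 5), (1, LAX, 31, DEN, 9840, NRT, IAD, 24), (1, LAX, 31, DEN, 9890, BOS, CDG, 5), (1, LAX, 31, DEN, 9890, BOS, IAD, 24), (2, LAX, 19, NYC, 8180, SEA, LAX, 3), (2, LAX, 19, NYC, 8490, IAD, LAX, 3), (2, LAX, 19, NYC, 9840, NRT, LAX, 3), (2, LAX, 19, NYC, 9890, BOS, LAX, 3), (30, LAX, 2, MIA, 8180, SEA, HND, 22), (30, LAX, 2, MIA, 8490, IAD, HND, 22), (30, LAX, 2, MIA, 9840, NRT, HND, 22), (30, LAX, 2, MIA, 9890, BOS, HND, 22), (35, NRT, 32, MIA, 4070, ORD, HND, 22), (35, NRT, 32, MIA, 5230, LAX, HND, 22), (35, NRT, 32, MIA, 8290, MIA, HND, 22), (40, LAX, 32, LA, 8180, SEA, SEA, 33), (40, LAX, 32, LA, 8490, IAD, SEA, 33), (40, LAX, 32, LA, 9840, NRT, SEA, 33), (40, LAX, 32, LA, 9890, BOS, SEA, 33), (8, SFO, 14, DEN, 3790, ATL, CDG, 5), (8, SFO, 14, DEN, 3790, ATL, IAD, 24), (8, SFO, 14, DEN, 9290, NRT, CDG, 5), (8, SFO, 14, DEN, 9290, NRT, IAD, 24)}.
Apply σ_{hours ≠ 1}; surviving tuples: {(2, LAX, 19, NYC, 8180, SEA, LAX, 3), (2, LAX, 19, NYC, 8490, IAD, LAX, 3), (2, LAX, 19, NYC, 9840, NRT, LAX, 3), (2, LAX, 19, NYC, 9890, BOS, LAX, 3), (30, LAX, 2, MIA, 8180, SEA, HND, 22), (30, LAX, 2, MIA, 8490, IAD, HND, 22), (30, LAX, 2, MIA, 9840, NRT, HND, 22), (30, LAX, 2, MIA, 9890, BOS, HND, 22), (35, NRT, 32, MIA, 4070, ORD, HND, 22), (35, NRT, 32, MIA, 5230, LAX, HND, 22), (35, NRT, 32, MIA, 8290, MIA, HND, 22), (40, LAX, 32, LA, 8180, SEA, SEA, 33), (40, LAX, 32, LA, 8490, IAD, SEA, 33), (40, LAX, 32, LA, 9840, NRT, SEA, 33), (40, LAX, 32, LA, 9890, BOS, SEA, 33), (8, SFO, 14, DEN, 3790, ATL, CDG, 5), (8, SFO, 14, DEN, 3790, ATL, IAD, 24), (8, SFO, 14, DEN, 9290, NRT, CDG, 5), (8, SFO, 14, DEN, 9290, NRT, IAD, 24)}
Apply σ_{dst ≠ NRT}; surviving tuples: {(2, LAX, 19, NYC, 8180, SEA, LAX, 3), (2, LAX, 19, NYC, 8490, IAD, LAX, 3), (2, LAX, 19, NYC, 9890, BOS, LAX, 3), (30, LAX, 2, MIA, 8180, SEA, HND, 22), (30, LAX, 2, MIA, 8490, IAD, HND, 22), (30, LAX, 2, MIA, 9890, BOS, HND, 22), (35, NRT, 32, MIA, 4070, ORD, HND, 22), (35, NRT, 32, MIA, 5230, LAX, HND, 22), (35, NRT, 32, MIA, 8290, MIA, HND, 22), (40, LAX, 32, LA, 8180, SEA, SEA, 33), (40, LAX, 32, LA, 8490, IAD, SEA, 33), (40, LAX, 32, LA, 9890, BOS, SEA, 33), (8, SFO, 14, DEN, 3790, ATL, CDG, 5), (8, SFO, 14, DEN, 3790, ATL, IAD, 24)}
Keep only column(s) dst, src (7 duplicate(s) eliminated): {(ATL, SFO), (BOS, LAX), (IAD, LAX), (LAX, NRT), (MIA, NRT), (ORD, NRT), (SEA, LAX)}

{(ATL, SFO), (BOS, LAX), (IAD, LAX), (LAX, NRT), (MIA, NRT), (ORD, NRT), (SEA, LAX)}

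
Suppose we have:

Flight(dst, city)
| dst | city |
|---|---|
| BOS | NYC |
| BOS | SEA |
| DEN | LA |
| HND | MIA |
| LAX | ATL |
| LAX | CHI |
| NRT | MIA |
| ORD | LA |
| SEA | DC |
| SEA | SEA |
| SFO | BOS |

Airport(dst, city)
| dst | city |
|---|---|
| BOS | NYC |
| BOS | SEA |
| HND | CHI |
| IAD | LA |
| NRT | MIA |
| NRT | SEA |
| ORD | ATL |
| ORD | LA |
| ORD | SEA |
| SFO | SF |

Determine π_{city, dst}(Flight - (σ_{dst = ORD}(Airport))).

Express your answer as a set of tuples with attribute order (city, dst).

Apply σ_{dst = ORD}; surviving tuples: {(ORD, ATL), (ORD, LA), (ORD, SEA)}
Taking the difference: {(BOS, NYC), (BOS, SEA), (DEN, LA), (HND, MIA), (LAX, ATL), (LAX, CHI), (NRT, MIA), (SEA, DC), (SEA, SEA), (SFO, BOS)}
Projecting to city, dst: {(ATL, LAX), (BOS, SFO), (CHI, LAX), (DC, SEA), (LA, DEN), (MIA, HND), (MIA, NRT), (NYC, BOS), (SEA, BOS), (SEA, SEA)}

{(ATL, LAX), (BOS, SFO), (CHI, LAX), (DC, SEA), (LA, DEN), (MIA, HND), (MIA, NRT), (NYC, BOS), (SEA, BOS), (SEA, SEA)}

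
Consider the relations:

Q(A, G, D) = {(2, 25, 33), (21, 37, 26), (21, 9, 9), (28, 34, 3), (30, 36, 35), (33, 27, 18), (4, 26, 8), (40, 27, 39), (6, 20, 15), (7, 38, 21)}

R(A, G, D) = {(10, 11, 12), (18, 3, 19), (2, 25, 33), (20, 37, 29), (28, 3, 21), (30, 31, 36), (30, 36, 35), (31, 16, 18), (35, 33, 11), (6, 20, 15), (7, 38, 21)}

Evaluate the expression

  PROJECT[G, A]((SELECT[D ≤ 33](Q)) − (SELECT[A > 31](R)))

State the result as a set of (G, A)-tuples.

Selection D ≤ 33: {(2, 25, 33), (21, 37, 26), (21, 9, 9), (28, 34, 3), (33, 27, 18), (4, 26, 8), (6, 20, 15), (7, 38, 21)}
Selection A > 31: {(35, 33, 11)}
Set difference of the two operands is {(2, 25, 33), (21, 37, 26), (21, 9, 9), (28, 34, 3), (33, 27, 18), (4, 26, 8), (6, 20, 15), (7, 38, 21)}.
π_{G, A} gives {(20, 6), (25, 2), (26, 4), (27, 33), (34, 28), (37, 21), (38, 7), (9, 21)}.

{(20, 6), (25, 2), (26, 4), (27, 33), (34, 28), (37, 21), (38, 7), (9, 21)}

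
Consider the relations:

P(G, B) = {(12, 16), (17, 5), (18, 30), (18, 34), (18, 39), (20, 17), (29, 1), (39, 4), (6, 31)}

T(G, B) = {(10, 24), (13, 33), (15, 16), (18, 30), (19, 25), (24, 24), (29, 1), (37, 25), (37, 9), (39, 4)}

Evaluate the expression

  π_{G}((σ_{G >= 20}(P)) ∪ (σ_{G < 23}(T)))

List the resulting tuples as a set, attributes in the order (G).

Apply σ_{G >= 20}; surviving tuples: {(20, 17), (29, 1), (39, 4)}
Apply σ_{G < 23}; surviving tuples: {(10, 24), (13, 33), (15, 16), (18, 30), (19, 25)}
Set union of the two operands is {(10, 24), (13, 33), (15, 16), (18, 30), (19, 25), (20, 17), (29, 1), (39, 4)}.
π_{G} gives {10, 13, 15, 18, 19, 20, 29, 39}.

{10, 13, 15, 18, 19, 20, 29, 39}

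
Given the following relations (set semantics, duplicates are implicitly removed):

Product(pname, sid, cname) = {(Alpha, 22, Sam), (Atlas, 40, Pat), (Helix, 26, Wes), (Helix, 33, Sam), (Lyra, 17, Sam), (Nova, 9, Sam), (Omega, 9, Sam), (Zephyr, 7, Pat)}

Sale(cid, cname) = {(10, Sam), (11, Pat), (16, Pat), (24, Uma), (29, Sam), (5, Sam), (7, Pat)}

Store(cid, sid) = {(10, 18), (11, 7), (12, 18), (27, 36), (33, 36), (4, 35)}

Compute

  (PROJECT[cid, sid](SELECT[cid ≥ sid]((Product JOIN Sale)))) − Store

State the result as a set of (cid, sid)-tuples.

Product ⋈ Sale (natural join on cname): {(Alpha, 22, Sam, 10), (Alpha, 22, Sam, 29), (Alpha, 22, Sam, 5), (Atlas, 40, Pat, 11), (Atlas, 40, Pat, 16), (Atlas, 40, Pat, 7), (Helix, 33, Sam, 10), (Helix, 33, Sam, 29), (Helix, 33, Sam, 5), (Lyra, 17, Sam, 10), (Lyra, 17, Sam, 29), (Lyra, 17, Sam, 5), (Nova, 9, Sam, 10), (Nova, 9, Sam, 29), (Nova, 9, Sam, 5), (Omega, 9, Sam, 10), (Omega, 9, Sam, 29), (Omega, 9, Sam, 5), (Zephyr, 7, Pat, 11), (Zephyr, 7, Pat, 16), (Zephyr, 7, Pat, 7)}
Filtering on cid ≥ sid leaves {(Alpha, 22, Sam, 29), (Lyra, 17, Sam, 29), (Nova, 9, Sam, 10), (Nova, 9, Sam, 29), (Omega, 9, Sam, 10), (Omega, 9, Sam, 29), (Zephyr, 7, Pat, 11), (Zephyr, 7, Pat, 16), (Zephyr, 7, Pat, 7)}.
π[cid, sid]: project onto (cid, sid) (2 duplicate(s) eliminated) → {(10, 9), (11, 7), (16, 7), (29, 17), (29, 22), (29, 9), (7, 7)}
Taking the difference: {(10, 9), (16, 7), (29, 17), (29, 22), (29, 9), (7, 7)}

{(10, 9), (16, 7), (29, 17), (29, 22), (29, 9), (7, 7)}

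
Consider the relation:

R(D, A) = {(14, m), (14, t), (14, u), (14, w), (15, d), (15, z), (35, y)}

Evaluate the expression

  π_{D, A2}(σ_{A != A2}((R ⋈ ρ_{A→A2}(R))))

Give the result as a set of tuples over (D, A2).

{(14, m), (14, t), (14, u), (14, w), (15, d), (15, z)}

ρ[A→A2]: schema becomes (D, A2); tuples unchanged.
Joining R and ρ_{A→A2}(R) on D yields {(14, m, m), (14, m, t), (14, m, u), (14, m, w), (14, t, m), (14, t, t), (14, t, u), (14, t, w), (14, u, m), (14, u, t), (14, u, u), (14, u, w), (14, w, m), (14, w, t), (14, w, u), (14, w, w), (15, d, d), (15, d, z), (15, z, d), (15, z, z), (35, y, y)}.
Filtering on A != A2 leaves {(14, m, t), (14, m, u), (14, m, w), (14, t, m), (14, t, u), (14, t, w), (14, u, m), (14, u, t), (14, u, w), (14, w, m), (14, w, t), (14, w, u), (15, d, z), (15, z, d)}.
Projecting to D, A2 (8 duplicate(s) eliminated): {(14, m), (14, t), (14, u), (14, w), (15, d), (15, z)}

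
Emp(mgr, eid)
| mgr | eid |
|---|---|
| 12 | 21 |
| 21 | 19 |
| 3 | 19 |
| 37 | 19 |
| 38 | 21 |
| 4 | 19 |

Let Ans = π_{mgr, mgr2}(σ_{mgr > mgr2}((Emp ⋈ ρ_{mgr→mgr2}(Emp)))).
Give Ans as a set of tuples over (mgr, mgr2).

ρ[mgr→mgr2]: schema becomes (mgr2, eid); tuples unchanged.
Emp ⋈ ρ_{mgr→mgr2}(Emp) (natural join on eid): {(12, 21, 12), (12, 21, 38), (21, 19, 21), (21, 19, 3), (21, 19, 37), (21, 19, 4), (3, 19, 21), (3, 19, 3), (3, 19, 37), (3, 19, 4), (37, 19, 21), (37, 19, 3), (37, 19, 37), (37, 19, 4), (38, 21, 12), (38, 21, 38), (4, 19, 21), (4, 19, 3), (4, 19, 37), (4, 19, 4)}
Filtering on mgr > mgr2 leaves {(21, 19, 3), (21, 19, 4), (37, 19, 21), (37, 19, 3), (37, 19, 4), (38, 21, 12), (4, 19, 3)}.
Projecting to mgr, mgr2: {(21, 3), (21, 4), (37, 21), (37, 3), (37, 4), (38, 12), (4, 3)}

{(21, 3), (21, 4), (37, 21), (37, 3), (37, 4), (38, 12), (4, 3)}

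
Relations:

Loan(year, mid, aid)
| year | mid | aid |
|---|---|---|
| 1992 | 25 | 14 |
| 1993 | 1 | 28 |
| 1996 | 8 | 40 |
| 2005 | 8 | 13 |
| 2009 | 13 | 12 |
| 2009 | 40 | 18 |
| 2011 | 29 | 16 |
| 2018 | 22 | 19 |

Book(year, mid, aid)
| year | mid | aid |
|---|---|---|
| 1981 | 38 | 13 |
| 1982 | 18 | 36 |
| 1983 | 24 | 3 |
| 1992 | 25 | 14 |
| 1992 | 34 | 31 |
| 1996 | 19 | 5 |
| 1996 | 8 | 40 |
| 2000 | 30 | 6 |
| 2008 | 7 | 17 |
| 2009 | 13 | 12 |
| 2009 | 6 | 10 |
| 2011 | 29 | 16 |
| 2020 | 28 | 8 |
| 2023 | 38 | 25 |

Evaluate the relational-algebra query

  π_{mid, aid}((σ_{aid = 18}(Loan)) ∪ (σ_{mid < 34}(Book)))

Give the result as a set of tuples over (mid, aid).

Selection aid = 18: {(2009, 40, 18)}
Selection mid < 34: {(1982, 18, 36), (1983, 24, 3), (1992, 25, 14), (1996, 19, 5), (1996, 8, 40), (2000, 30, 6), (2008, 7, 17), (2009, 13, 12), (2009, 6, 10), (2011, 29, 16), (2020, 28, 8)}
Taking the union: {(1982, 18, 36), (1983, 24, 3), (1992, 25, 14), (1996, 19, 5), (1996, 8, 40), (2000, 30, 6), (2008, 7, 17), (2009, 13, 12), (2009, 40, 18), (2009, 6, 10), (2011, 29, 16), (2020, 28, 8)}
π_{mid, aid} gives {(13, 12), (18, 36), (19, 5), (24, 3), (25, 14), (28, 8), (29, 16), (30, 6), (40, 18), (6, 10), (7, 17), (8, 40)}.

{(13, 12), (18, 36), (19, 5), (24, 3), (25, 14), (28, 8), (29, 16), (30, 6), (40, 18), (6, 10), (7, 17), (8, 40)}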